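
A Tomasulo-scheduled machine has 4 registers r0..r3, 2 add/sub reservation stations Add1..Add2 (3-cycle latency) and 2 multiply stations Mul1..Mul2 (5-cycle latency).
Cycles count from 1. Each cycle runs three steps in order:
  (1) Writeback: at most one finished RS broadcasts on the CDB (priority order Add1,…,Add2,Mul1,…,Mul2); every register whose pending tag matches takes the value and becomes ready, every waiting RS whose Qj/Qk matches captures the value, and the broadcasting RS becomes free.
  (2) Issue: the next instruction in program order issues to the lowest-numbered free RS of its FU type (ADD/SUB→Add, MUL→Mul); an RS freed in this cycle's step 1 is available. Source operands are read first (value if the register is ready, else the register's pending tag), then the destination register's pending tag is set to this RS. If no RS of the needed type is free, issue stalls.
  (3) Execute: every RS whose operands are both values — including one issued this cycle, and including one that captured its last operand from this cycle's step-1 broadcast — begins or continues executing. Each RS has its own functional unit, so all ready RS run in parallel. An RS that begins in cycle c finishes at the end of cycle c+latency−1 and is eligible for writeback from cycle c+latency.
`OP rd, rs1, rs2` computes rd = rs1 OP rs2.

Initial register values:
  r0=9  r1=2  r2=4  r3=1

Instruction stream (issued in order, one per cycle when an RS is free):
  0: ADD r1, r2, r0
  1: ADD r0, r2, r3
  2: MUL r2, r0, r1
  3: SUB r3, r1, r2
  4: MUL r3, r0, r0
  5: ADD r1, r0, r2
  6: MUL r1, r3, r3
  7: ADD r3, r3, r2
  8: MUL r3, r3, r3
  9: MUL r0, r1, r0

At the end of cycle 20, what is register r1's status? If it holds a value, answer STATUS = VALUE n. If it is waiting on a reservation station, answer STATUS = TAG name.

c1: issue ADD r1<-Add1 | r0:9,r1:Add1,r2:4,r3:1
c2: issue ADD r0<-Add2 | r0:Add2,r1:Add1,r2:4,r3:1
c3: issue MUL r2<-Mul1 | r0:Add2,r1:Add1,r2:Mul1,r3:1
c4: CDB Add1=13; issue SUB r3<-Add1 | r0:Add2,r1:13,r2:Mul1,r3:Add1
c5: CDB Add2=5; issue MUL r3<-Mul2 | r0:5,r1:13,r2:Mul1,r3:Mul2
c6: issue ADD r1<-Add2 | r0:5,r1:Add2,r2:Mul1,r3:Mul2
c7: stall | r0:5,r1:Add2,r2:Mul1,r3:Mul2
c8: stall | r0:5,r1:Add2,r2:Mul1,r3:Mul2
c9: stall | r0:5,r1:Add2,r2:Mul1,r3:Mul2
c10: CDB Mul1=65; issue MUL r1<-Mul1 | r0:5,r1:Mul1,r2:65,r3:Mul2
c11: CDB Mul2=25; stall | r0:5,r1:Mul1,r2:65,r3:25
c12: stall | r0:5,r1:Mul1,r2:65,r3:25
c13: CDB Add1=-52; issue ADD r3<-Add1 | r0:5,r1:Mul1,r2:65,r3:Add1
c14: CDB Add2=70; issue MUL r3<-Mul2 | r0:5,r1:Mul1,r2:65,r3:Mul2
c15: stall | r0:5,r1:Mul1,r2:65,r3:Mul2
c16: CDB Add1=90; stall | r0:5,r1:Mul1,r2:65,r3:Mul2
c17: CDB Mul1=625; issue MUL r0<-Mul1 | r0:Mul1,r1:625,r2:65,r3:Mul2
c18: - | r0:Mul1,r1:625,r2:65,r3:Mul2
c19: - | r0:Mul1,r1:625,r2:65,r3:Mul2
c20: - | r0:Mul1,r1:625,r2:65,r3:Mul2

STATUS = VALUE 625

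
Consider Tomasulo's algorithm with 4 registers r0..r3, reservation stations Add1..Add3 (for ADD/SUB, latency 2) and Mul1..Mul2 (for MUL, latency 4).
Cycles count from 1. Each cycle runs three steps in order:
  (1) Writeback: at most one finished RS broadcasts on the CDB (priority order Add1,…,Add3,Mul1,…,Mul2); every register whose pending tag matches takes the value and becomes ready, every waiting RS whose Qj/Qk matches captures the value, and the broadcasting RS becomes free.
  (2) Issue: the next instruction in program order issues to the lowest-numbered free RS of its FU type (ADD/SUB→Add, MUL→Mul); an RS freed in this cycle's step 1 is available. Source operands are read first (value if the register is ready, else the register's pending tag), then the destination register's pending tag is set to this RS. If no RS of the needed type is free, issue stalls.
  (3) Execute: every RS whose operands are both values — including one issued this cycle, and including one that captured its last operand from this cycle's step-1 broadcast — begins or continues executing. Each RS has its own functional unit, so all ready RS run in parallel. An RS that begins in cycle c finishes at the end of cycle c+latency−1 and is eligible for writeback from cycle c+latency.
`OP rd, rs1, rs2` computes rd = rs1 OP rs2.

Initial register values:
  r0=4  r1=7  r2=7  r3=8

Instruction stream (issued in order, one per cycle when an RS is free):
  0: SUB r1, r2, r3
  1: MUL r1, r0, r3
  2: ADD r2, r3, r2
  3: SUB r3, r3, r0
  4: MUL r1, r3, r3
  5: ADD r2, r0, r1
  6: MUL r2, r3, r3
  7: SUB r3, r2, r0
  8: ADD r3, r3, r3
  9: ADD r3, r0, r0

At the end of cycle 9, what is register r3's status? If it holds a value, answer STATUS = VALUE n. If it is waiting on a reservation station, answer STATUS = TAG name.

c1: issue SUB r1<-Add1 | r0:4,r1:Add1,r2:7,r3:8
c2: issue MUL r1<-Mul1 | r0:4,r1:Mul1,r2:7,r3:8
c3: CDB Add1=-1; issue ADD r2<-Add1 | r0:4,r1:Mul1,r2:Add1,r3:8
c4: issue SUB r3<-Add2 | r0:4,r1:Mul1,r2:Add1,r3:Add2
c5: CDB Add1=15; issue MUL r1<-Mul2 | r0:4,r1:Mul2,r2:15,r3:Add2
c6: CDB Add2=4; issue ADD r2<-Add1 | r0:4,r1:Mul2,r2:Add1,r3:4
c7: CDB Mul1=32; issue MUL r2<-Mul1 | r0:4,r1:Mul2,r2:Mul1,r3:4
c8: issue SUB r3<-Add2 | r0:4,r1:Mul2,r2:Mul1,r3:Add2
c9: issue ADD r3<-Add3 | r0:4,r1:Mul2,r2:Mul1,r3:Add3

STATUS = TAG Add3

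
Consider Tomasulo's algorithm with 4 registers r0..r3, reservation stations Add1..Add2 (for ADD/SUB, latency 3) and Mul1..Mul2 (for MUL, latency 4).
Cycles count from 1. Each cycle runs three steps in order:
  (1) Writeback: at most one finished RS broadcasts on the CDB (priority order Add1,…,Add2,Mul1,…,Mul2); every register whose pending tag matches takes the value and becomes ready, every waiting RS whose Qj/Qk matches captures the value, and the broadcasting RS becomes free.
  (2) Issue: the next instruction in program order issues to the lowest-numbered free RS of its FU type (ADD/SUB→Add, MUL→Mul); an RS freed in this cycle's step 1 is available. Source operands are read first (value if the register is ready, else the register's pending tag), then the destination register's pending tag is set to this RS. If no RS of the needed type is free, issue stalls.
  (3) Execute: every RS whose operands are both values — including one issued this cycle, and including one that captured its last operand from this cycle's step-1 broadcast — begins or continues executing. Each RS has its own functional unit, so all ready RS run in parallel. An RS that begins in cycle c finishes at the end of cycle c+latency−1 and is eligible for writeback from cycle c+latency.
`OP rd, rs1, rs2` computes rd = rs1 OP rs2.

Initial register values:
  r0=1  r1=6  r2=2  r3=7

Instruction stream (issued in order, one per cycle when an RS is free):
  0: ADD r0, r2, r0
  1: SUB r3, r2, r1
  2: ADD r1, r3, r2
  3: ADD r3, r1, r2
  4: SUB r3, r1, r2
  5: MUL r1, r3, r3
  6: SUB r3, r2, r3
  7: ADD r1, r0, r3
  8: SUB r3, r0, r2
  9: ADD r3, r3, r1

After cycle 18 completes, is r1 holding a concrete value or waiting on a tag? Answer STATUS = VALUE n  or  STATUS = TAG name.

  c1: issue ADD r0<-Add1  regs: r0:Add1,r1:6,r2:2,r3:7
  c2: issue SUB r3<-Add2  regs: r0:Add1,r1:6,r2:2,r3:Add2
  c3: stall  regs: r0:Add1,r1:6,r2:2,r3:Add2
  c4: CDB Add1=3; issue ADD r1<-Add1  regs: r0:3,r1:Add1,r2:2,r3:Add2
  c5: CDB Add2=-4; issue ADD r3<-Add2  regs: r0:3,r1:Add1,r2:2,r3:Add2
  c6: stall  regs: r0:3,r1:Add1,r2:2,r3:Add2
  c7: stall  regs: r0:3,r1:Add1,r2:2,r3:Add2
  c8: CDB Add1=-2; issue SUB r3<-Add1  regs: r0:3,r1:-2,r2:2,r3:Add1
  c9: issue MUL r1<-Mul1  regs: r0:3,r1:Mul1,r2:2,r3:Add1
  c10: stall  regs: r0:3,r1:Mul1,r2:2,r3:Add1
  c11: CDB Add1=-4; issue SUB r3<-Add1  regs: r0:3,r1:Mul1,r2:2,r3:Add1
  c12: CDB Add2=0; issue ADD r1<-Add2  regs: r0:3,r1:Add2,r2:2,r3:Add1
  c13: stall  regs: r0:3,r1:Add2,r2:2,r3:Add1
  c14: CDB Add1=6; issue SUB r3<-Add1  regs: r0:3,r1:Add2,r2:2,r3:Add1
  c15: CDB Mul1=16; stall  regs: r0:3,r1:Add2,r2:2,r3:Add1
  c16: stall  regs: r0:3,r1:Add2,r2:2,r3:Add1
  c17: CDB Add1=1; issue ADD r3<-Add1  regs: r0:3,r1:Add2,r2:2,r3:Add1
  c18: CDB Add2=9  regs: r0:3,r1:9,r2:2,r3:Add1

STATUS = VALUE 9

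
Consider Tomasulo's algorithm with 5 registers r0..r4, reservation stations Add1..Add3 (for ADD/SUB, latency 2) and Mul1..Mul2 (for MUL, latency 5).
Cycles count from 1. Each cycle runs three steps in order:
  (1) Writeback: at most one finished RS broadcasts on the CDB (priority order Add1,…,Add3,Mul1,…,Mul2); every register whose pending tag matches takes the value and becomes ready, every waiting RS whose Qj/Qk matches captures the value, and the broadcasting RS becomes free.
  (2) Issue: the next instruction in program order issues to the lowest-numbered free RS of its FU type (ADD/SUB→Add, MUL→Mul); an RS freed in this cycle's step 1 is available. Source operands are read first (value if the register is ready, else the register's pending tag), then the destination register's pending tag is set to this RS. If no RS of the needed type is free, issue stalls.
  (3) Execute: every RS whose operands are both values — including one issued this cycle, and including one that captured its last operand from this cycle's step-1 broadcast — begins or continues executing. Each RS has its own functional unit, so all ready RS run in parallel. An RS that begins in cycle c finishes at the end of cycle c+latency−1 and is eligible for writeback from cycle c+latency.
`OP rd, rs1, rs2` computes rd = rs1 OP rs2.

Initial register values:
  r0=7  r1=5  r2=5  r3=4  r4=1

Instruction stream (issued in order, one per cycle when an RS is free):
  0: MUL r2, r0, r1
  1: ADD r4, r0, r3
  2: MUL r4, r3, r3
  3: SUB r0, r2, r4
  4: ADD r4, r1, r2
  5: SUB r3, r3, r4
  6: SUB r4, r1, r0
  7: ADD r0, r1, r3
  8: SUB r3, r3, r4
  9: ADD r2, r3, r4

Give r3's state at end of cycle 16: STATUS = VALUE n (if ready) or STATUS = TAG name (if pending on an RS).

STATUS = VALUE -22

  c1: issue MUL r2<-Mul1  regs: r0:7,r1:5,r2:Mul1,r3:4,r4:1
  c2: issue ADD r4<-Add1  regs: r0:7,r1:5,r2:Mul1,r3:4,r4:Add1
  c3: issue MUL r4<-Mul2  regs: r0:7,r1:5,r2:Mul1,r3:4,r4:Mul2
  c4: CDB Add1=11; issue SUB r0<-Add1  regs: r0:Add1,r1:5,r2:Mul1,r3:4,r4:Mul2
  c5: issue ADD r4<-Add2  regs: r0:Add1,r1:5,r2:Mul1,r3:4,r4:Add2
  c6: CDB Mul1=35; issue SUB r3<-Add3  regs: r0:Add1,r1:5,r2:35,r3:Add3,r4:Add2
  c7: stall  regs: r0:Add1,r1:5,r2:35,r3:Add3,r4:Add2
  c8: CDB Add2=40; issue SUB r4<-Add2  regs: r0:Add1,r1:5,r2:35,r3:Add3,r4:Add2
  c9: CDB Mul2=16; stall  regs: r0:Add1,r1:5,r2:35,r3:Add3,r4:Add2
  c10: CDB Add3=-36; issue ADD r0<-Add3  regs: r0:Add3,r1:5,r2:35,r3:-36,r4:Add2
  c11: CDB Add1=19; issue SUB r3<-Add1  regs: r0:Add3,r1:5,r2:35,r3:Add1,r4:Add2
  c12: CDB Add3=-31; issue ADD r2<-Add3  regs: r0:-31,r1:5,r2:Add3,r3:Add1,r4:Add2
  c13: CDB Add2=-14  regs: r0:-31,r1:5,r2:Add3,r3:Add1,r4:-14
  c14: -  regs: r0:-31,r1:5,r2:Add3,r3:Add1,r4:-14
  c15: CDB Add1=-22  regs: r0:-31,r1:5,r2:Add3,r3:-22,r4:-14
  c16: -  regs: r0:-31,r1:5,r2:Add3,r3:-22,r4:-14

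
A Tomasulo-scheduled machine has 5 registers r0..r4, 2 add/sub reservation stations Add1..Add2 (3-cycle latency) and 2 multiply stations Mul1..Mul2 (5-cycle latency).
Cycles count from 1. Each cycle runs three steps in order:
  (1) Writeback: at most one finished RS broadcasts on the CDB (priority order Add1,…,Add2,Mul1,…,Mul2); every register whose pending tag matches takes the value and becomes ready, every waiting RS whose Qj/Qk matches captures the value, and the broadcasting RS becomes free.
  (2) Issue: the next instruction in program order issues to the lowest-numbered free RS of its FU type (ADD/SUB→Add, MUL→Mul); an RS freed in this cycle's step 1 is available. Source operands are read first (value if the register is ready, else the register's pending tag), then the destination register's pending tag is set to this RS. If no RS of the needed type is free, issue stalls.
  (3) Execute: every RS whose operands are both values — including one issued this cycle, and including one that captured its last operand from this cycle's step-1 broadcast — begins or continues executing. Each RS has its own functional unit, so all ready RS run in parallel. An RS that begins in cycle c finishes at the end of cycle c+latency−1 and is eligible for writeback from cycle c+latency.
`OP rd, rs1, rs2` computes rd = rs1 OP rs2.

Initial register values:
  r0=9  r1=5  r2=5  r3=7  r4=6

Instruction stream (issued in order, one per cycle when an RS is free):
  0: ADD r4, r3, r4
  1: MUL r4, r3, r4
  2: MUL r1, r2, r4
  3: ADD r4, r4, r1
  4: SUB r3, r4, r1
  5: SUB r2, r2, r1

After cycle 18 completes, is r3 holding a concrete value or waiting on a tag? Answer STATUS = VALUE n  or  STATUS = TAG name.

c1: issue ADD r4<-Add1 | r0:9,r1:5,r2:5,r3:7,r4:Add1
c2: issue MUL r4<-Mul1 | r0:9,r1:5,r2:5,r3:7,r4:Mul1
c3: issue MUL r1<-Mul2 | r0:9,r1:Mul2,r2:5,r3:7,r4:Mul1
c4: CDB Add1=13; issue ADD r4<-Add1 | r0:9,r1:Mul2,r2:5,r3:7,r4:Add1
c5: issue SUB r3<-Add2 | r0:9,r1:Mul2,r2:5,r3:Add2,r4:Add1
c6: stall | r0:9,r1:Mul2,r2:5,r3:Add2,r4:Add1
c7: stall | r0:9,r1:Mul2,r2:5,r3:Add2,r4:Add1
c8: stall | r0:9,r1:Mul2,r2:5,r3:Add2,r4:Add1
c9: CDB Mul1=91; stall | r0:9,r1:Mul2,r2:5,r3:Add2,r4:Add1
c10: stall | r0:9,r1:Mul2,r2:5,r3:Add2,r4:Add1
c11: stall | r0:9,r1:Mul2,r2:5,r3:Add2,r4:Add1
c12: stall | r0:9,r1:Mul2,r2:5,r3:Add2,r4:Add1
c13: stall | r0:9,r1:Mul2,r2:5,r3:Add2,r4:Add1
c14: CDB Mul2=455; stall | r0:9,r1:455,r2:5,r3:Add2,r4:Add1
c15: stall | r0:9,r1:455,r2:5,r3:Add2,r4:Add1
c16: stall | r0:9,r1:455,r2:5,r3:Add2,r4:Add1
c17: CDB Add1=546; issue SUB r2<-Add1 | r0:9,r1:455,r2:Add1,r3:Add2,r4:546
c18: - | r0:9,r1:455,r2:Add1,r3:Add2,r4:546

STATUS = TAG Add2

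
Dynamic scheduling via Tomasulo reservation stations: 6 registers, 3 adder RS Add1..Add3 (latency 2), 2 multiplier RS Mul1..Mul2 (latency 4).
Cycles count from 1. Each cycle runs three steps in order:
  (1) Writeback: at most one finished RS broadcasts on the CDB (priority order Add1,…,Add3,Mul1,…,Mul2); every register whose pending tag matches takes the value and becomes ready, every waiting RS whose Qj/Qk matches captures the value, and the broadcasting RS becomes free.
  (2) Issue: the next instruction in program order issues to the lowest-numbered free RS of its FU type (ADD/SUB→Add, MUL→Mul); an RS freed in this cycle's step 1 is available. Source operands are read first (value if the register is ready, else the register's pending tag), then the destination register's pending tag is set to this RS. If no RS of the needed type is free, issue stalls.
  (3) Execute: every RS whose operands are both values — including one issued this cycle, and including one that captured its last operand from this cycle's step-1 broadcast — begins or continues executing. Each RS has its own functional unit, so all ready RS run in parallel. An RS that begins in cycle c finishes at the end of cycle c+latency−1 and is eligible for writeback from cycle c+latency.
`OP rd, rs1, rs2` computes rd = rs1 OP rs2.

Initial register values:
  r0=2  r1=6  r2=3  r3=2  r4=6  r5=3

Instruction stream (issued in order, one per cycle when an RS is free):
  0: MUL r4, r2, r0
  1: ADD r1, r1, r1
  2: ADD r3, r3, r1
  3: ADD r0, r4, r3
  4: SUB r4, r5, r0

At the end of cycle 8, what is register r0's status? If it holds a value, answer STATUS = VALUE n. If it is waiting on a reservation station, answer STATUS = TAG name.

STATUS = VALUE 20

  c1: issue MUL r4<-Mul1  regs: r0:2,r1:6,r2:3,r3:2,r4:Mul1,r5:3
  c2: issue ADD r1<-Add1  regs: r0:2,r1:Add1,r2:3,r3:2,r4:Mul1,r5:3
  c3: issue ADD r3<-Add2  regs: r0:2,r1:Add1,r2:3,r3:Add2,r4:Mul1,r5:3
  c4: CDB Add1=12; issue ADD r0<-Add1  regs: r0:Add1,r1:12,r2:3,r3:Add2,r4:Mul1,r5:3
  c5: CDB Mul1=6; issue SUB r4<-Add3  regs: r0:Add1,r1:12,r2:3,r3:Add2,r4:Add3,r5:3
  c6: CDB Add2=14  regs: r0:Add1,r1:12,r2:3,r3:14,r4:Add3,r5:3
  c7: -  regs: r0:Add1,r1:12,r2:3,r3:14,r4:Add3,r5:3
  c8: CDB Add1=20  regs: r0:20,r1:12,r2:3,r3:14,r4:Add3,r5:3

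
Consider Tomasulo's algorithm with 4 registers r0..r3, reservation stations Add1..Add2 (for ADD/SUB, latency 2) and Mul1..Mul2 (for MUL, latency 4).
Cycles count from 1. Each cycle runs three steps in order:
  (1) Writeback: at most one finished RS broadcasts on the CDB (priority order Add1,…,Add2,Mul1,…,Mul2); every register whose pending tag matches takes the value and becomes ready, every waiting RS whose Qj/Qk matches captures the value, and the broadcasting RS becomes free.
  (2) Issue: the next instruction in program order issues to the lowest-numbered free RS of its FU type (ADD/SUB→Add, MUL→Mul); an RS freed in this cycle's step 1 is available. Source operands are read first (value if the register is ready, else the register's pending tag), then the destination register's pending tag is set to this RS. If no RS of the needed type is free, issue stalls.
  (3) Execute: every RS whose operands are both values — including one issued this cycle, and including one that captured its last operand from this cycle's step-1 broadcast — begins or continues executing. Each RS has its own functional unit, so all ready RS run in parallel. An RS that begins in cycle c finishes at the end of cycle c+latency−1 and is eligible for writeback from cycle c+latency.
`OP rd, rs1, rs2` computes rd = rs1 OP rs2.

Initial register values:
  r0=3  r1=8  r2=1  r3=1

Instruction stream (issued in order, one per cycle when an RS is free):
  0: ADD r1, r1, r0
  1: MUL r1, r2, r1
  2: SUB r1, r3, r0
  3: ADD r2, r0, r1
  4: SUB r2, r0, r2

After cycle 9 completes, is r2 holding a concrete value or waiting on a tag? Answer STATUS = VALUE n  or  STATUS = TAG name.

  c1: issue ADD r1<-Add1  regs: r0:3,r1:Add1,r2:1,r3:1
  c2: issue MUL r1<-Mul1  regs: r0:3,r1:Mul1,r2:1,r3:1
  c3: CDB Add1=11; issue SUB r1<-Add1  regs: r0:3,r1:Add1,r2:1,r3:1
  c4: issue ADD r2<-Add2  regs: r0:3,r1:Add1,r2:Add2,r3:1
  c5: CDB Add1=-2; issue SUB r2<-Add1  regs: r0:3,r1:-2,r2:Add1,r3:1
  c6: -  regs: r0:3,r1:-2,r2:Add1,r3:1
  c7: CDB Add2=1  regs: r0:3,r1:-2,r2:Add1,r3:1
  c8: CDB Mul1=11  regs: r0:3,r1:-2,r2:Add1,r3:1
  c9: CDB Add1=2  regs: r0:3,r1:-2,r2:2,r3:1

STATUS = VALUE 2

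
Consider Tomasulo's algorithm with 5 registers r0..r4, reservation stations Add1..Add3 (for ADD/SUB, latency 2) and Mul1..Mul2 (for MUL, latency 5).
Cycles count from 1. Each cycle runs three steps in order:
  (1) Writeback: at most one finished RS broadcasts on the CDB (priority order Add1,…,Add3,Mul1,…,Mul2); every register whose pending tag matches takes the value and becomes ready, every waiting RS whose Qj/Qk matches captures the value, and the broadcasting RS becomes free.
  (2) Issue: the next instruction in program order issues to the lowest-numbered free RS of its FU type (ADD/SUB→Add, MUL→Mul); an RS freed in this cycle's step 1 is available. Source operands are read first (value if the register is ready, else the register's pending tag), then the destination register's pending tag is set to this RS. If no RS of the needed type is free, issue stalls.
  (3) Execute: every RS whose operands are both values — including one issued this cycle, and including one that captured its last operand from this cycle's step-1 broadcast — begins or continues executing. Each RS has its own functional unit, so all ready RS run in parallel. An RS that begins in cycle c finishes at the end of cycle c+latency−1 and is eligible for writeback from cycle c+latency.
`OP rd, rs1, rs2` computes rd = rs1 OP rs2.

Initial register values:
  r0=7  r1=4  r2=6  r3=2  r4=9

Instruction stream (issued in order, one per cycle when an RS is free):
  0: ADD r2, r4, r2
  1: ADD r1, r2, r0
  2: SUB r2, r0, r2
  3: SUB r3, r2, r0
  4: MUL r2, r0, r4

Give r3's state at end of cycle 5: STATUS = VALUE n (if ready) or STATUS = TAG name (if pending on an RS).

STATUS = TAG Add3

cycle 1: issue ADD r2<-Add1 // r0:7,r1:4,r2:Add1,r3:2,r4:9
cycle 2: issue ADD r1<-Add2 // r0:7,r1:Add2,r2:Add1,r3:2,r4:9
cycle 3: CDB Add1=15; issue SUB r2<-Add1 // r0:7,r1:Add2,r2:Add1,r3:2,r4:9
cycle 4: issue SUB r3<-Add3 // r0:7,r1:Add2,r2:Add1,r3:Add3,r4:9
cycle 5: CDB Add1=-8; issue MUL r2<-Mul1 // r0:7,r1:Add2,r2:Mul1,r3:Add3,r4:9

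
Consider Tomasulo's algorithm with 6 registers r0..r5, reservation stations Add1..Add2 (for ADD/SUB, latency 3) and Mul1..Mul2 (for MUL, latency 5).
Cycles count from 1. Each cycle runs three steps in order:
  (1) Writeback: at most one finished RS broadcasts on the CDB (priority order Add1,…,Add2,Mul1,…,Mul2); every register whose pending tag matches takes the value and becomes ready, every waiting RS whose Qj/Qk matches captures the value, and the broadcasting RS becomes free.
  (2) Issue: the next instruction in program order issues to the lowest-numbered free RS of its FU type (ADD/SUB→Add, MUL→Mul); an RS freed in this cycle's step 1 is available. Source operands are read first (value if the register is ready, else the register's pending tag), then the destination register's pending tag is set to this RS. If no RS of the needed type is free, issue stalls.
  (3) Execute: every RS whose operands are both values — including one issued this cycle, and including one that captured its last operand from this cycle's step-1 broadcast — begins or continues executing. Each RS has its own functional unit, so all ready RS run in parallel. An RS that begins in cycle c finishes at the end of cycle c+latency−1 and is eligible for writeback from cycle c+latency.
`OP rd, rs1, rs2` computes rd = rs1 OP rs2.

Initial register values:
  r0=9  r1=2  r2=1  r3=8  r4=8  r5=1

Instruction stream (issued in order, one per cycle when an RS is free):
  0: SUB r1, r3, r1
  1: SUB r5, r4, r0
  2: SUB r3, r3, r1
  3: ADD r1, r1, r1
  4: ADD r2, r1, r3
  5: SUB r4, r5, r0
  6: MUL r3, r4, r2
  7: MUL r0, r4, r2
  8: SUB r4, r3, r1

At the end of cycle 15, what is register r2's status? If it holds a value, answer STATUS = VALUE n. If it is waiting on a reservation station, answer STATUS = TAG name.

cycle 1: issue SUB r1<-Add1 // r0:9,r1:Add1,r2:1,r3:8,r4:8,r5:1
cycle 2: issue SUB r5<-Add2 // r0:9,r1:Add1,r2:1,r3:8,r4:8,r5:Add2
cycle 3: stall // r0:9,r1:Add1,r2:1,r3:8,r4:8,r5:Add2
cycle 4: CDB Add1=6; issue SUB r3<-Add1 // r0:9,r1:6,r2:1,r3:Add1,r4:8,r5:Add2
cycle 5: CDB Add2=-1; issue ADD r1<-Add2 // r0:9,r1:Add2,r2:1,r3:Add1,r4:8,r5:-1
cycle 6: stall // r0:9,r1:Add2,r2:1,r3:Add1,r4:8,r5:-1
cycle 7: CDB Add1=2; issue ADD r2<-Add1 // r0:9,r1:Add2,r2:Add1,r3:2,r4:8,r5:-1
cycle 8: CDB Add2=12; issue SUB r4<-Add2 // r0:9,r1:12,r2:Add1,r3:2,r4:Add2,r5:-1
cycle 9: issue MUL r3<-Mul1 // r0:9,r1:12,r2:Add1,r3:Mul1,r4:Add2,r5:-1
cycle 10: issue MUL r0<-Mul2 // r0:Mul2,r1:12,r2:Add1,r3:Mul1,r4:Add2,r5:-1
cycle 11: CDB Add1=14; issue SUB r4<-Add1 // r0:Mul2,r1:12,r2:14,r3:Mul1,r4:Add1,r5:-1
cycle 12: CDB Add2=-10 // r0:Mul2,r1:12,r2:14,r3:Mul1,r4:Add1,r5:-1
cycle 13: - // r0:Mul2,r1:12,r2:14,r3:Mul1,r4:Add1,r5:-1
cycle 14: - // r0:Mul2,r1:12,r2:14,r3:Mul1,r4:Add1,r5:-1
cycle 15: - // r0:Mul2,r1:12,r2:14,r3:Mul1,r4:Add1,r5:-1

STATUS = VALUE 14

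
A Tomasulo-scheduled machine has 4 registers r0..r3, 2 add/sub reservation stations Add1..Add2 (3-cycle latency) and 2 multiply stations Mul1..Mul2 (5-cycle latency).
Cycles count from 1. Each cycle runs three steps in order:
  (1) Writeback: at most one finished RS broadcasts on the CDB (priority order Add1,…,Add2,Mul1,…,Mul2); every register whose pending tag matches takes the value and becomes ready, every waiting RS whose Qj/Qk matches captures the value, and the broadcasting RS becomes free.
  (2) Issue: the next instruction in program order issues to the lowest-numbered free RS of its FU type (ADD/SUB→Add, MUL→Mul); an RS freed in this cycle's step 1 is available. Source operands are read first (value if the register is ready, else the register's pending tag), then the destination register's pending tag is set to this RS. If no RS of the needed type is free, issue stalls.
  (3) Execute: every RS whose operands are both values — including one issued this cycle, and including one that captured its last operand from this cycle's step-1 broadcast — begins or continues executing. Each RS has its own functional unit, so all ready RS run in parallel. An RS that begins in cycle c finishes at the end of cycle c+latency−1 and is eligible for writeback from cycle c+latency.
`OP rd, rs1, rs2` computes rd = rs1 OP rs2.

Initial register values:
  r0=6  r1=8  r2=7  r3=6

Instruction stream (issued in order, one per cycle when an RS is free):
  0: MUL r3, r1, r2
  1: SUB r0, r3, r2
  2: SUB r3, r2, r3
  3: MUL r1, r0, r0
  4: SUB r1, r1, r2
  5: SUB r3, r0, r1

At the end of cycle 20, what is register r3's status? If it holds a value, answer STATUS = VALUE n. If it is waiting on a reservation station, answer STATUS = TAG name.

STATUS = VALUE -2345

c1: issue MUL r3<-Mul1 | r0:6,r1:8,r2:7,r3:Mul1
c2: issue SUB r0<-Add1 | r0:Add1,r1:8,r2:7,r3:Mul1
c3: issue SUB r3<-Add2 | r0:Add1,r1:8,r2:7,r3:Add2
c4: issue MUL r1<-Mul2 | r0:Add1,r1:Mul2,r2:7,r3:Add2
c5: stall | r0:Add1,r1:Mul2,r2:7,r3:Add2
c6: CDB Mul1=56; stall | r0:Add1,r1:Mul2,r2:7,r3:Add2
c7: stall | r0:Add1,r1:Mul2,r2:7,r3:Add2
c8: stall | r0:Add1,r1:Mul2,r2:7,r3:Add2
c9: CDB Add1=49; issue SUB r1<-Add1 | r0:49,r1:Add1,r2:7,r3:Add2
c10: CDB Add2=-49; issue SUB r3<-Add2 | r0:49,r1:Add1,r2:7,r3:Add2
c11: - | r0:49,r1:Add1,r2:7,r3:Add2
c12: - | r0:49,r1:Add1,r2:7,r3:Add2
c13: - | r0:49,r1:Add1,r2:7,r3:Add2
c14: CDB Mul2=2401 | r0:49,r1:Add1,r2:7,r3:Add2
c15: - | r0:49,r1:Add1,r2:7,r3:Add2
c16: - | r0:49,r1:Add1,r2:7,r3:Add2
c17: CDB Add1=2394 | r0:49,r1:2394,r2:7,r3:Add2
c18: - | r0:49,r1:2394,r2:7,r3:Add2
c19: - | r0:49,r1:2394,r2:7,r3:Add2
c20: CDB Add2=-2345 | r0:49,r1:2394,r2:7,r3:-2345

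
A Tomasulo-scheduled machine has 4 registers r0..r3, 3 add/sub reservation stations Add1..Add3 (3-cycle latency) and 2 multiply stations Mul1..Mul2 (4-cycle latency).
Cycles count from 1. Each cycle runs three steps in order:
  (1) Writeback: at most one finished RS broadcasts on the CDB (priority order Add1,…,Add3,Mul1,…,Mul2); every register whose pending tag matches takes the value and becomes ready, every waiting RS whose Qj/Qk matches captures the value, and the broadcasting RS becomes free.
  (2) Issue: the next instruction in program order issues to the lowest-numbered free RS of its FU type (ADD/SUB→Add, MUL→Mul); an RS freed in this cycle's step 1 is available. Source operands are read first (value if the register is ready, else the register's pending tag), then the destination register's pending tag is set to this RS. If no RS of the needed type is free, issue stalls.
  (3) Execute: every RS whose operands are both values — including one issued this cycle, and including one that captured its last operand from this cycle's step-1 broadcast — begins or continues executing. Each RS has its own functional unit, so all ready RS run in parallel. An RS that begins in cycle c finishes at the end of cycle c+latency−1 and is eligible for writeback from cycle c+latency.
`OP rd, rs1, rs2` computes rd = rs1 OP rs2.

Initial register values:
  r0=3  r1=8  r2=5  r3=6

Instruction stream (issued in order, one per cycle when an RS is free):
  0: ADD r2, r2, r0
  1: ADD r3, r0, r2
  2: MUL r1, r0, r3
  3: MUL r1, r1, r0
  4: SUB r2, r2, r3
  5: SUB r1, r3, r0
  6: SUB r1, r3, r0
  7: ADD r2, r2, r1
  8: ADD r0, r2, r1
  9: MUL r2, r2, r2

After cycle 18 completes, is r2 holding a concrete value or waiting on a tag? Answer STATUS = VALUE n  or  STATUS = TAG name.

STATUS = VALUE 25

c1: issue ADD r2<-Add1 | r0:3,r1:8,r2:Add1,r3:6
c2: issue ADD r3<-Add2 | r0:3,r1:8,r2:Add1,r3:Add2
c3: issue MUL r1<-Mul1 | r0:3,r1:Mul1,r2:Add1,r3:Add2
c4: CDB Add1=8; issue MUL r1<-Mul2 | r0:3,r1:Mul2,r2:8,r3:Add2
c5: issue SUB r2<-Add1 | r0:3,r1:Mul2,r2:Add1,r3:Add2
c6: issue SUB r1<-Add3 | r0:3,r1:Add3,r2:Add1,r3:Add2
c7: CDB Add2=11; issue SUB r1<-Add2 | r0:3,r1:Add2,r2:Add1,r3:11
c8: stall | r0:3,r1:Add2,r2:Add1,r3:11
c9: stall | r0:3,r1:Add2,r2:Add1,r3:11
c10: CDB Add1=-3; issue ADD r2<-Add1 | r0:3,r1:Add2,r2:Add1,r3:11
c11: CDB Add2=8; issue ADD r0<-Add2 | r0:Add2,r1:8,r2:Add1,r3:11
c12: CDB Add3=8; stall | r0:Add2,r1:8,r2:Add1,r3:11
c13: CDB Mul1=33; issue MUL r2<-Mul1 | r0:Add2,r1:8,r2:Mul1,r3:11
c14: CDB Add1=5 | r0:Add2,r1:8,r2:Mul1,r3:11
c15: - | r0:Add2,r1:8,r2:Mul1,r3:11
c16: - | r0:Add2,r1:8,r2:Mul1,r3:11
c17: CDB Add2=13 | r0:13,r1:8,r2:Mul1,r3:11
c18: CDB Mul1=25 | r0:13,r1:8,r2:25,r3:11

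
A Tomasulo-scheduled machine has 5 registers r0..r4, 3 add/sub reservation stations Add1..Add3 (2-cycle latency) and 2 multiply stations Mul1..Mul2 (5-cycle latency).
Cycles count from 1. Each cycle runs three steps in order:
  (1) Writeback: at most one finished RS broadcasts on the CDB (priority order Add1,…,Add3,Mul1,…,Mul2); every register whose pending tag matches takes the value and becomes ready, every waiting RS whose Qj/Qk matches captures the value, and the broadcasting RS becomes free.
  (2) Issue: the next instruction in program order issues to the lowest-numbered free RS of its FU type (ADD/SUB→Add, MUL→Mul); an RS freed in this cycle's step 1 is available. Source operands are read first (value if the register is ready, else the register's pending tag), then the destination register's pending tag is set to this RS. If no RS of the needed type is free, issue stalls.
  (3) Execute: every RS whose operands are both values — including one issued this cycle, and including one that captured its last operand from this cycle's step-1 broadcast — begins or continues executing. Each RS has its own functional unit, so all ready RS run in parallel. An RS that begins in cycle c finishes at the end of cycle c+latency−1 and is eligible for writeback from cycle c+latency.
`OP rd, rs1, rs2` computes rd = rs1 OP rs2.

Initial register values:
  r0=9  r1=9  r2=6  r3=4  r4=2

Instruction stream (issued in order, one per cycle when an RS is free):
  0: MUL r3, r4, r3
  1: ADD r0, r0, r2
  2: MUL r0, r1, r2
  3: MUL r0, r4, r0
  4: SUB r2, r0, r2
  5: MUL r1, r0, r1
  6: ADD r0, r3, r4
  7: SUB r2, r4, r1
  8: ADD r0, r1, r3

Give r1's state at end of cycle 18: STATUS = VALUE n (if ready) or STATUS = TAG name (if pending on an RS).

STATUS = VALUE 972

cycle 1: issue MUL r3<-Mul1 // r0:9,r1:9,r2:6,r3:Mul1,r4:2
cycle 2: issue ADD r0<-Add1 // r0:Add1,r1:9,r2:6,r3:Mul1,r4:2
cycle 3: issue MUL r0<-Mul2 // r0:Mul2,r1:9,r2:6,r3:Mul1,r4:2
cycle 4: CDB Add1=15; stall // r0:Mul2,r1:9,r2:6,r3:Mul1,r4:2
cycle 5: stall // r0:Mul2,r1:9,r2:6,r3:Mul1,r4:2
cycle 6: CDB Mul1=8; issue MUL r0<-Mul1 // r0:Mul1,r1:9,r2:6,r3:8,r4:2
cycle 7: issue SUB r2<-Add1 // r0:Mul1,r1:9,r2:Add1,r3:8,r4:2
cycle 8: CDB Mul2=54; issue MUL r1<-Mul2 // r0:Mul1,r1:Mul2,r2:Add1,r3:8,r4:2
cycle 9: issue ADD r0<-Add2 // r0:Add2,r1:Mul2,r2:Add1,r3:8,r4:2
cycle 10: issue SUB r2<-Add3 // r0:Add2,r1:Mul2,r2:Add3,r3:8,r4:2
cycle 11: CDB Add2=10; issue ADD r0<-Add2 // r0:Add2,r1:Mul2,r2:Add3,r3:8,r4:2
cycle 12: - // r0:Add2,r1:Mul2,r2:Add3,r3:8,r4:2
cycle 13: CDB Mul1=108 // r0:Add2,r1:Mul2,r2:Add3,r3:8,r4:2
cycle 14: - // r0:Add2,r1:Mul2,r2:Add3,r3:8,r4:2
cycle 15: CDB Add1=102 // r0:Add2,r1:Mul2,r2:Add3,r3:8,r4:2
cycle 16: - // r0:Add2,r1:Mul2,r2:Add3,r3:8,r4:2
cycle 17: - // r0:Add2,r1:Mul2,r2:Add3,r3:8,r4:2
cycle 18: CDB Mul2=972 // r0:Add2,r1:972,r2:Add3,r3:8,r4:2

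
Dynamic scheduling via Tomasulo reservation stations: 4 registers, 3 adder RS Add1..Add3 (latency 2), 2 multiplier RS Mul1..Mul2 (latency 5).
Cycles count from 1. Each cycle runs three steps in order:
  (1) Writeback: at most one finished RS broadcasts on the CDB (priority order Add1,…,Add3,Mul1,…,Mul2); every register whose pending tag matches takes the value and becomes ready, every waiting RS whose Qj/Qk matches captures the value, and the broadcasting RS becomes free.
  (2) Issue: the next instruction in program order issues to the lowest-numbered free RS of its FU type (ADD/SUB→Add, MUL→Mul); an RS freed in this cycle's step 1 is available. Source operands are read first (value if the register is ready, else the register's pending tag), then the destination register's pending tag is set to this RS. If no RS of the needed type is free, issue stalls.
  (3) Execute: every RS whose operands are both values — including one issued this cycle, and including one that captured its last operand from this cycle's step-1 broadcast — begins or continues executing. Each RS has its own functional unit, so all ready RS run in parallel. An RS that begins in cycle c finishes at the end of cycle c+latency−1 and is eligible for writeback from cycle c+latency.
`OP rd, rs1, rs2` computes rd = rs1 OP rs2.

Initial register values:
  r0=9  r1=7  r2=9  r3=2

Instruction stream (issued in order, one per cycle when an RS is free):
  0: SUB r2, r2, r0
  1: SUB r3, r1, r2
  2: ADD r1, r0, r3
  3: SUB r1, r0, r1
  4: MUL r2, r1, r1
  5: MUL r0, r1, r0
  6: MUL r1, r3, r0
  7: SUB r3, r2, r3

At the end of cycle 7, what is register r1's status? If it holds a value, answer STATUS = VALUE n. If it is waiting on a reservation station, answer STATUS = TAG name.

STATUS = TAG Add3

  c1: issue SUB r2<-Add1  regs: r0:9,r1:7,r2:Add1,r3:2
  c2: issue SUB r3<-Add2  regs: r0:9,r1:7,r2:Add1,r3:Add2
  c3: CDB Add1=0; issue ADD r1<-Add1  regs: r0:9,r1:Add1,r2:0,r3:Add2
  c4: issue SUB r1<-Add3  regs: r0:9,r1:Add3,r2:0,r3:Add2
  c5: CDB Add2=7; issue MUL r2<-Mul1  regs: r0:9,r1:Add3,r2:Mul1,r3:7
  c6: issue MUL r0<-Mul2  regs: r0:Mul2,r1:Add3,r2:Mul1,r3:7
  c7: CDB Add1=16; stall  regs: r0:Mul2,r1:Add3,r2:Mul1,r3:7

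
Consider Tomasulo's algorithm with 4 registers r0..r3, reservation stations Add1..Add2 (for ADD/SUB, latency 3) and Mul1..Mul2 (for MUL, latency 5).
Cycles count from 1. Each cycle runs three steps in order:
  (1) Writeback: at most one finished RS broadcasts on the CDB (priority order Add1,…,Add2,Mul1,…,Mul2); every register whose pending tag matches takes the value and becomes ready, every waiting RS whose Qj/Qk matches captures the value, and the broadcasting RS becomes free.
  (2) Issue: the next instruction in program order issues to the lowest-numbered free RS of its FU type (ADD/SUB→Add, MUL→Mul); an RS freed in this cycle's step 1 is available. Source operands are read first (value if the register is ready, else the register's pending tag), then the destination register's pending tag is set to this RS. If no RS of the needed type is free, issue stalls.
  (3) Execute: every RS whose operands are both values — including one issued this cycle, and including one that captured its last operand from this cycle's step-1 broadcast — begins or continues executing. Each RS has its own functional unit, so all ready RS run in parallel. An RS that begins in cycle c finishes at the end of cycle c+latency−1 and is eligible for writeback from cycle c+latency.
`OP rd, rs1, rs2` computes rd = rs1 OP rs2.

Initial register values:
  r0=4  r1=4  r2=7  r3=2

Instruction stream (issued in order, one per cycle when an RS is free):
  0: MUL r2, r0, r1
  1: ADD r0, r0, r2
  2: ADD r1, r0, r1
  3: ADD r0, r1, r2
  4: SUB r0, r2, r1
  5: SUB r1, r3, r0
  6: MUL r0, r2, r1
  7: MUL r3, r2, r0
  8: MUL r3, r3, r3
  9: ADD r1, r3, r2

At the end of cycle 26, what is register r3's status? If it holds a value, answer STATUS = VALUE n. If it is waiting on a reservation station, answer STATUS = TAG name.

cycle 1: issue MUL r2<-Mul1 // r0:4,r1:4,r2:Mul1,r3:2
cycle 2: issue ADD r0<-Add1 // r0:Add1,r1:4,r2:Mul1,r3:2
cycle 3: issue ADD r1<-Add2 // r0:Add1,r1:Add2,r2:Mul1,r3:2
cycle 4: stall // r0:Add1,r1:Add2,r2:Mul1,r3:2
cycle 5: stall // r0:Add1,r1:Add2,r2:Mul1,r3:2
cycle 6: CDB Mul1=16; stall // r0:Add1,r1:Add2,r2:16,r3:2
cycle 7: stall // r0:Add1,r1:Add2,r2:16,r3:2
cycle 8: stall // r0:Add1,r1:Add2,r2:16,r3:2
cycle 9: CDB Add1=20; issue ADD r0<-Add1 // r0:Add1,r1:Add2,r2:16,r3:2
cycle 10: stall // r0:Add1,r1:Add2,r2:16,r3:2
cycle 11: stall // r0:Add1,r1:Add2,r2:16,r3:2
cycle 12: CDB Add2=24; issue SUB r0<-Add2 // r0:Add2,r1:24,r2:16,r3:2
cycle 13: stall // r0:Add2,r1:24,r2:16,r3:2
cycle 14: stall // r0:Add2,r1:24,r2:16,r3:2
cycle 15: CDB Add1=40; issue SUB r1<-Add1 // r0:Add2,r1:Add1,r2:16,r3:2
cycle 16: CDB Add2=-8; issue MUL r0<-Mul1 // r0:Mul1,r1:Add1,r2:16,r3:2
cycle 17: issue MUL r3<-Mul2 // r0:Mul1,r1:Add1,r2:16,r3:Mul2
cycle 18: stall // r0:Mul1,r1:Add1,r2:16,r3:Mul2
cycle 19: CDB Add1=10; stall // r0:Mul1,r1:10,r2:16,r3:Mul2
cycle 20: stall // r0:Mul1,r1:10,r2:16,r3:Mul2
cycle 21: stall // r0:Mul1,r1:10,r2:16,r3:Mul2
cycle 22: stall // r0:Mul1,r1:10,r2:16,r3:Mul2
cycle 23: stall // r0:Mul1,r1:10,r2:16,r3:Mul2
cycle 24: CDB Mul1=160; issue MUL r3<-Mul1 // r0:160,r1:10,r2:16,r3:Mul1
cycle 25: issue ADD r1<-Add1 // r0:160,r1:Add1,r2:16,r3:Mul1
cycle 26: - // r0:160,r1:Add1,r2:16,r3:Mul1

STATUS = TAG Mul1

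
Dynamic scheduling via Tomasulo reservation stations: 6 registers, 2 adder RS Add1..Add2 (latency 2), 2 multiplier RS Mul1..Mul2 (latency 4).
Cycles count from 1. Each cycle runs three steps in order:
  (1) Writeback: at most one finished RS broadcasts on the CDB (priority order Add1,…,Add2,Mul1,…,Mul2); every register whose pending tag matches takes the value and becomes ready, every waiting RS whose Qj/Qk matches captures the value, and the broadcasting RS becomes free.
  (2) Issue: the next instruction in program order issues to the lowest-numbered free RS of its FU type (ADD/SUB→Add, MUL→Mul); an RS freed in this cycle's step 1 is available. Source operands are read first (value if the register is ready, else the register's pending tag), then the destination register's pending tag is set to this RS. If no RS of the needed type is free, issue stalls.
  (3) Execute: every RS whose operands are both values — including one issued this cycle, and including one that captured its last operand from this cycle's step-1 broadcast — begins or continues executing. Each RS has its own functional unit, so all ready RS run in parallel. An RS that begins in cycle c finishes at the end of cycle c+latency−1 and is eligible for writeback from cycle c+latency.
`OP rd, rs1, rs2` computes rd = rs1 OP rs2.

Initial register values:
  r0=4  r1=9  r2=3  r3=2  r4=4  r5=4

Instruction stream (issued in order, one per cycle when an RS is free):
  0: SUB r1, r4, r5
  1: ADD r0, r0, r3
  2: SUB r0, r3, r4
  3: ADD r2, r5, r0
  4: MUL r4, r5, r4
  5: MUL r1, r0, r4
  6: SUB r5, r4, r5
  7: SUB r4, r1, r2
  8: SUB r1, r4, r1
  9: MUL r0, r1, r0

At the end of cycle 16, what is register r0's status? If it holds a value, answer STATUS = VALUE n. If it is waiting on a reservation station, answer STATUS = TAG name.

cycle 1: issue SUB r1<-Add1 // r0:4,r1:Add1,r2:3,r3:2,r4:4,r5:4
cycle 2: issue ADD r0<-Add2 // r0:Add2,r1:Add1,r2:3,r3:2,r4:4,r5:4
cycle 3: CDB Add1=0; issue SUB r0<-Add1 // r0:Add1,r1:0,r2:3,r3:2,r4:4,r5:4
cycle 4: CDB Add2=6; issue ADD r2<-Add2 // r0:Add1,r1:0,r2:Add2,r3:2,r4:4,r5:4
cycle 5: CDB Add1=-2; issue MUL r4<-Mul1 // r0:-2,r1:0,r2:Add2,r3:2,r4:Mul1,r5:4
cycle 6: issue MUL r1<-Mul2 // r0:-2,r1:Mul2,r2:Add2,r3:2,r4:Mul1,r5:4
cycle 7: CDB Add2=2; issue SUB r5<-Add1 // r0:-2,r1:Mul2,r2:2,r3:2,r4:Mul1,r5:Add1
cycle 8: issue SUB r4<-Add2 // r0:-2,r1:Mul2,r2:2,r3:2,r4:Add2,r5:Add1
cycle 9: CDB Mul1=16; stall // r0:-2,r1:Mul2,r2:2,r3:2,r4:Add2,r5:Add1
cycle 10: stall // r0:-2,r1:Mul2,r2:2,r3:2,r4:Add2,r5:Add1
cycle 11: CDB Add1=12; issue SUB r1<-Add1 // r0:-2,r1:Add1,r2:2,r3:2,r4:Add2,r5:12
cycle 12: issue MUL r0<-Mul1 // r0:Mul1,r1:Add1,r2:2,r3:2,r4:Add2,r5:12
cycle 13: CDB Mul2=-32 // r0:Mul1,r1:Add1,r2:2,r3:2,r4:Add2,r5:12
cycle 14: - // r0:Mul1,r1:Add1,r2:2,r3:2,r4:Add2,r5:12
cycle 15: CDB Add2=-34 // r0:Mul1,r1:Add1,r2:2,r3:2,r4:-34,r5:12
cycle 16: - // r0:Mul1,r1:Add1,r2:2,r3:2,r4:-34,r5:12

STATUS = TAG Mul1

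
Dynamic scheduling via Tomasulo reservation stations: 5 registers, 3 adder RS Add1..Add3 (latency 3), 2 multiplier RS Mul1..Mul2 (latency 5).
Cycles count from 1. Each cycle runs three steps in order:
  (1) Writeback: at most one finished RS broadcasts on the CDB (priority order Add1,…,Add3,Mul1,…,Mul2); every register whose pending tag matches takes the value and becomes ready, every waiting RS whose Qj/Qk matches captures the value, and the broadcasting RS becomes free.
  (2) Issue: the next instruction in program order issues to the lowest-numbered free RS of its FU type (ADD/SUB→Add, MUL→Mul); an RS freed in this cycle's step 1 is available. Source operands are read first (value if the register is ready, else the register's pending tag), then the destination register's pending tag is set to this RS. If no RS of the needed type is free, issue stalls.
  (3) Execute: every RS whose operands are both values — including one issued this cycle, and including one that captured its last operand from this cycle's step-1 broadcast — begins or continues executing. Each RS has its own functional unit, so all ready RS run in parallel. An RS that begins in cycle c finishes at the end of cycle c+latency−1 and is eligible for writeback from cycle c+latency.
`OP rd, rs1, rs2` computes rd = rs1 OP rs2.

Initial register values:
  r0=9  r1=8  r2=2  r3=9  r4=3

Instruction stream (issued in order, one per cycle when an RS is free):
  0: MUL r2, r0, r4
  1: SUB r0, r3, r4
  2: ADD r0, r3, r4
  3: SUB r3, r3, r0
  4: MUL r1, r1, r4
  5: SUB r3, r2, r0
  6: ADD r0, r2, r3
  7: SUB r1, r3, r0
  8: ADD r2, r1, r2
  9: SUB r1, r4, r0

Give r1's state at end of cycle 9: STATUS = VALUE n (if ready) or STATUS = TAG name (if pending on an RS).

STATUS = TAG Add3

  c1: issue MUL r2<-Mul1  regs: r0:9,r1:8,r2:Mul1,r3:9,r4:3
  c2: issue SUB r0<-Add1  regs: r0:Add1,r1:8,r2:Mul1,r3:9,r4:3
  c3: issue ADD r0<-Add2  regs: r0:Add2,r1:8,r2:Mul1,r3:9,r4:3
  c4: issue SUB r3<-Add3  regs: r0:Add2,r1:8,r2:Mul1,r3:Add3,r4:3
  c5: CDB Add1=6; issue MUL r1<-Mul2  regs: r0:Add2,r1:Mul2,r2:Mul1,r3:Add3,r4:3
  c6: CDB Add2=12; issue SUB r3<-Add1  regs: r0:12,r1:Mul2,r2:Mul1,r3:Add1,r4:3
  c7: CDB Mul1=27; issue ADD r0<-Add2  regs: r0:Add2,r1:Mul2,r2:27,r3:Add1,r4:3
  c8: stall  regs: r0:Add2,r1:Mul2,r2:27,r3:Add1,r4:3
  c9: CDB Add3=-3; issue SUB r1<-Add3  regs: r0:Add2,r1:Add3,r2:27,r3:Add1,r4:3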